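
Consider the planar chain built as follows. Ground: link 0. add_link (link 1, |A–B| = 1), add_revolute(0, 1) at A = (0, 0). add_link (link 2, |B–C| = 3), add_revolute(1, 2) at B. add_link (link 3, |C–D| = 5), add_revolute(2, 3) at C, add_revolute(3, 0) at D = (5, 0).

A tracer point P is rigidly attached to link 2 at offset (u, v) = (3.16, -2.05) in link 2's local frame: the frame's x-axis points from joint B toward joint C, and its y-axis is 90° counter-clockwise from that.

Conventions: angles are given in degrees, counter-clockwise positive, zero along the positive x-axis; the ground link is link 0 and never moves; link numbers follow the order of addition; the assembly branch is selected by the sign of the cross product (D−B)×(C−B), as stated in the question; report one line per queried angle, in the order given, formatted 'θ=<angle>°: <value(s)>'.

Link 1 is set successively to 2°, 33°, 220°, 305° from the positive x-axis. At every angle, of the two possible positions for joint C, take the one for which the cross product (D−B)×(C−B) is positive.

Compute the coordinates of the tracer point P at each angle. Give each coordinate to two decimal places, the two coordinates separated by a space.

A=(0,0), D=(5.00,0)
θ=2°: B = A + 1.00·(cos2°, sin2°) = (0.9994, 0.0349)
θ=2°: |BD| = 4.0008
θ=2°: circle(B,3.00) ∩ circle(D,5.00): a=0.0008, h=3.0000
θ=2°:   candidates: C₊=(1.0263,3.0348) cross=12.002; C₋=(0.9740,-2.9650) cross=-12.002
θ=2°:   branch + wants cross > 0 → take C=(1.0263,3.0348) (cross=12.002)
θ=2°: ex = (C−B)/|BC| = (0.0090,1.0000); ey = (-1.0000,0.0090)
θ=2°: P = B + 3.16·ex + -2.05·ey = (3.0777,3.1764)
θ=33°: B = A + 1.00·(cos33°, sin33°) = (0.8387, 0.5446)
θ=33°: |BD| = 4.1968
θ=33°: circle(B,3.00) ∩ circle(D,5.00): a=0.1922, h=2.9938
θ=33°:   candidates: C₊=(1.4178,3.4882) cross=12.565; C₋=(0.6407,-2.4488) cross=-12.565
θ=33°:   branch + wants cross > 0 → take C=(1.4178,3.4882) (cross=12.565)
θ=33°: ex = (C−B)/|BC| = (0.1930,0.9812); ey = (-0.9812,0.1930)
θ=33°: P = B + 3.16·ex + -2.05·ey = (3.4601,3.2495)
θ=220°: B = A + 1.00·(cos220°, sin220°) = (-0.7660, -0.6428)
θ=220°: |BD| = 5.8018
θ=220°: circle(B,3.00) ∩ circle(D,5.00): a=1.5220, h=2.5853
θ=220°:   candidates: C₊=(0.4602,2.0952) cross=14.999; C₋=(1.0330,-3.0435) cross=-14.999
θ=220°:   branch + wants cross > 0 → take C=(0.4602,2.0952) (cross=14.999)
θ=220°: ex = (C−B)/|BC| = (0.4087,0.9127); ey = (-0.9127,0.4087)
θ=220°: P = B + 3.16·ex + -2.05·ey = (2.3965,1.4033)
θ=305°: B = A + 1.00·(cos305°, sin305°) = (0.5736, -0.8192)
θ=305°: |BD| = 4.5016
θ=305°: circle(B,3.00) ∩ circle(D,5.00): a=0.4736, h=2.9624
θ=305°:   candidates: C₊=(0.5002,2.1800) cross=13.335; C₋=(1.5784,-3.6459) cross=-13.335
θ=305°:   branch + wants cross > 0 → take C=(0.5002,2.1800) (cross=13.335)
θ=305°: ex = (C−B)/|BC| = (-0.0244,0.9997); ey = (-0.9997,-0.0244)
θ=305°: P = B + 3.16·ex + -2.05·ey = (2.5457,2.3900)

θ=2°: 3.08 3.18
θ=33°: 3.46 3.25
θ=220°: 2.40 1.40
θ=305°: 2.55 2.39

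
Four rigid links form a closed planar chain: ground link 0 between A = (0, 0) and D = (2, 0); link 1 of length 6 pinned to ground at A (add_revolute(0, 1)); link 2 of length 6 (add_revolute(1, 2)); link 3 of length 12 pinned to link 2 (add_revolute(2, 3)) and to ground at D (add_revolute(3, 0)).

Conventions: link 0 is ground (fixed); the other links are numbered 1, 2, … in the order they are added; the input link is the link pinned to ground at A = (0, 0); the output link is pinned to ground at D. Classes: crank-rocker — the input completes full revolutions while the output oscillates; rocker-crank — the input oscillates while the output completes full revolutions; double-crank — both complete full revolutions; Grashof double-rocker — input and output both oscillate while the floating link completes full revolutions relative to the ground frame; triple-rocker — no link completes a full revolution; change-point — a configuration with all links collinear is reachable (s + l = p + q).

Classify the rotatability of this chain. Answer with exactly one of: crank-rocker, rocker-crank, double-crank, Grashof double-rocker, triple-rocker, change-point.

lengths: ground=2, input=6, coupler=6, output=12
sorted: s=2 (shortest), l=12 (longest), p+q=12
s + l = 14 vs p + q = 12
s + l > p + q → non-Grashof → no link fully rotates → triple-rocker

triple-rocker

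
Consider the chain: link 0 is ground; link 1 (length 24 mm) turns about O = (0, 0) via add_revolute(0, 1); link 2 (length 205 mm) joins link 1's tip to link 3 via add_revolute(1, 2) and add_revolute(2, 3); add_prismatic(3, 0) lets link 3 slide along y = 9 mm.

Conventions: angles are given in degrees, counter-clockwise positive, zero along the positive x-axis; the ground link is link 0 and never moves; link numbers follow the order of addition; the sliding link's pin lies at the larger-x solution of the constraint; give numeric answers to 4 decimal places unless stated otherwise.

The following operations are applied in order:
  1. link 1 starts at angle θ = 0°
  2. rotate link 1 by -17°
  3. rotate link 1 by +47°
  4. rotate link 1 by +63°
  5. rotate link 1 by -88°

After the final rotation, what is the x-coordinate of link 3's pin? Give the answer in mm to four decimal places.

geometry: r = 24 mm, L = 205 mm, e = 9 mm; θ starts at 0°
rotate link 1 by -17°: θ ← 0° -17° = -17°
rotate link 1 by +47°: θ ← -17° +47° = 30°
rotate link 1 by +63°: θ ← 30° +63° = 93°
rotate link 1 by -88°: θ ← 93° -88° = 5°
crank pin P = (r cos θ, r sin θ) = (23.908673, 2.091738)
h = r sin θ − e = 2.091738 − 9 = -6.908262
x = r cos θ + √(L² − h²) = 23.908673 + 204.883567 = 228.792239

228.7922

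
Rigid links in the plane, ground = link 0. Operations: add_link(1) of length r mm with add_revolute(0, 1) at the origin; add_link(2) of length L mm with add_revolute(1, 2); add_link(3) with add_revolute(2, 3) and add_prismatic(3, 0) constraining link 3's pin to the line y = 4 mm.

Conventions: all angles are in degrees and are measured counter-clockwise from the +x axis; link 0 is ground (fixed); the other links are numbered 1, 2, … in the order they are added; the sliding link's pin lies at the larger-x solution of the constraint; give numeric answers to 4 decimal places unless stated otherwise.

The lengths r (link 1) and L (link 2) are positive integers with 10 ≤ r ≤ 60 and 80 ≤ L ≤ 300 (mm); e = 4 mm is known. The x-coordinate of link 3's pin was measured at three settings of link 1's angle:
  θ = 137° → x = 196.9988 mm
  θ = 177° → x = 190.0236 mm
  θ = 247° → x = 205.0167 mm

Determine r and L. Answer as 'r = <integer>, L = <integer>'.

constraint per measurement: (x − r cos θ)² + (r sin θ − e)² = L²
subtracting the θ₁ and θ₂ equations cancels the r² and L² terms:
r = (x₁² − x₂²) / (2[(x₁cos θ₁ + e sin θ₁) − (x₂cos θ₂ + e sin θ₂)]) = 28.0002 → r = 28
L² = (x₁ − r cos θ₁)² + (r sin θ₁ − e)² = 47524.0045 → L = 218.0000 → L = 218
check at θ₃=247°: x = 205.0167 (printed 205.0167) ✓

r = 28, L = 218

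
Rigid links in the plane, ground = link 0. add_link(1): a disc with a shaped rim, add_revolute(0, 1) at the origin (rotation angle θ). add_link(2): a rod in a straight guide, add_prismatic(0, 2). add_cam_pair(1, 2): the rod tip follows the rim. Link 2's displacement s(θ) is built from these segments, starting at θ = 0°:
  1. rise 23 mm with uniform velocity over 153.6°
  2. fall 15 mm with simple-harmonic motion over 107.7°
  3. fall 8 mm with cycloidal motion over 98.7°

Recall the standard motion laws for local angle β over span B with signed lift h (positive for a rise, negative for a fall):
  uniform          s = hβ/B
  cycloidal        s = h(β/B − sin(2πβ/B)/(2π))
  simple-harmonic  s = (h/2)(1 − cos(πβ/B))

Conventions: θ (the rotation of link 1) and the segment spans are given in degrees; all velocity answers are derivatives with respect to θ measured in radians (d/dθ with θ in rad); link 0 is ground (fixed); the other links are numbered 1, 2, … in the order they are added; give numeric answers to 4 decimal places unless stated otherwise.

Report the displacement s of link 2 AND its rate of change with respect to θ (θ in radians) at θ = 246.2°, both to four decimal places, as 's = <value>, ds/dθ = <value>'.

segment 1 (0° to 153.6°, uniform, h = 23) is passed completely: s = 0.0000 + (23) = 23.0000
θ = 246.2° falls in segment 2 (153.6° to 261.3°, simple-harmonic, h = -15): β = 246.2 − 153.6 = 92.6°, B = 107.7°; Δs = -15/2·(1 − cos(π·0.8598)) = -14.2842; s = 23.0000 − 14.2842 = 8.7158
velocity in seg [153.6°–261.3°] (simple-harmonic), θ in radians: β = 92.6° = 1.6162 rad, B = 107.7° = 1.8797 rad; ds/dθ = (πh/(2B)) sin(πβ/B) = (π·(-15)/(2·1.8797)) sin(π·0.8598) = -5.344344 mm/rad

s = 8.7158, ds/dθ = -5.3443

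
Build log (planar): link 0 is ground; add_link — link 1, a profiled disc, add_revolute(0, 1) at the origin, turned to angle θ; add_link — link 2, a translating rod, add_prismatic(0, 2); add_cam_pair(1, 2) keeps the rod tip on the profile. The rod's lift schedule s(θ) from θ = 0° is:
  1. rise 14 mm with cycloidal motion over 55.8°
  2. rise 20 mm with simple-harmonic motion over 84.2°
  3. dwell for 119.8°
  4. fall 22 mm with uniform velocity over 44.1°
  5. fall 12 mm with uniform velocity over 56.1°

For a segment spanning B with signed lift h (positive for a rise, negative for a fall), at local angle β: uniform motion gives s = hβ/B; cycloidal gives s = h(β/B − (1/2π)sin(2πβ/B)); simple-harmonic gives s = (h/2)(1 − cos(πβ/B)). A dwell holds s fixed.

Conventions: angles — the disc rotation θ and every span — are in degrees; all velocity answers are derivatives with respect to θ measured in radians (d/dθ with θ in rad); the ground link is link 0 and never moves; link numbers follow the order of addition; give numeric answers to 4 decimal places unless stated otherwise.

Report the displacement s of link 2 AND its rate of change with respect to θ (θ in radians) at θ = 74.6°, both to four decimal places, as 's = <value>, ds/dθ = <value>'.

seg 1 [0°–55.8°] cycloidal, h=14: full span → s += 14 → s = 14.0000
seg 2 [55.8°–140°] simple-harmonic, h=20: θ=74.6° here. β=18.8, B=84.2. 20/2·(1 − cos(π·0.2233)) = 2.3609 → s = 16.3609
velocity in seg [55.8°–140°] (simple-harmonic), θ in radians: β = 18.8° = 0.3281 rad, B = 84.2° = 1.4696 rad; ds/dθ = (πh/(2B)) sin(πβ/B) = (π·20/(2·1.4696)) sin(π·0.2233) = 13.795540 mm/rad

s = 16.3609, ds/dθ = 13.7955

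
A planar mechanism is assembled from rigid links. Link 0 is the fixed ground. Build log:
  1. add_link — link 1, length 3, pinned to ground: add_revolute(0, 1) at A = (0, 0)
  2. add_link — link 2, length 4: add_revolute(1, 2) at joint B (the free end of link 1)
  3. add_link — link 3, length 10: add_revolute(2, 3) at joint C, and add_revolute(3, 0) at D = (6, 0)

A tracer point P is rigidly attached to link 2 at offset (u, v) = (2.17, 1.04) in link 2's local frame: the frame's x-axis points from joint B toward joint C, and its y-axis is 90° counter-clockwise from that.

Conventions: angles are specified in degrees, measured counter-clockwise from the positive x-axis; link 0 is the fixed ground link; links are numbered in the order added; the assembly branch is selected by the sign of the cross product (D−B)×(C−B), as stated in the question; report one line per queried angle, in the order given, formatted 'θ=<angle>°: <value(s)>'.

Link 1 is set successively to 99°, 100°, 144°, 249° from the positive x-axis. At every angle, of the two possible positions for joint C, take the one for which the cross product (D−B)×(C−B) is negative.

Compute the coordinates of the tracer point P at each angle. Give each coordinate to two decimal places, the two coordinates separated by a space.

A=(0,0), D=(6.00,0)
θ=99°: B = A + 3.00·(cos99°, sin99°) = (-0.4693, 2.9631)
θ=99°: |BD| = 7.1156
θ=99°: circle(B,4.00) ∩ circle(D,10.00): a=-2.3447, h=3.2407
θ=99°:   candidates: C₊=(-1.2516,6.8858) cross=23.060; C₋=(-3.9506,0.9931) cross=-23.060
θ=99°:   branch - wants cross < 0 → take C=(-3.9506,0.9931) (cross=-23.060)
θ=99°: ex = (C−B)/|BC| = (-0.8703,-0.4925); ey = (0.4925,-0.8703)
θ=99°: P = B + 2.17·ex + 1.04·ey = (-1.8457,0.9892)
θ=100°: B = A + 3.00·(cos100°, sin100°) = (-0.5209, 2.9544)
θ=100°: |BD| = 7.1590
θ=100°: circle(B,4.00) ∩ circle(D,10.00): a=-2.2872, h=3.2815
θ=100°:   candidates: C₊=(-1.2501,6.8874) cross=23.493; C₋=(-3.9586,0.9093) cross=-23.493
θ=100°:   branch - wants cross < 0 → take C=(-3.9586,0.9093) (cross=-23.493)
θ=100°: ex = (C−B)/|BC| = (-0.8594,-0.5113); ey = (0.5113,-0.8594)
θ=100°: P = B + 2.17·ex + 1.04·ey = (-1.8541,0.9511)
θ=144°: B = A + 3.00·(cos144°, sin144°) = (-2.4271, 1.7634)
θ=144°: |BD| = 8.6096
θ=144°: circle(B,4.00) ∩ circle(D,10.00): a=-0.5735, h=3.9587
θ=144°:   candidates: C₊=(-2.1776,5.7556) cross=34.082; C₋=(-3.7992,-1.9939) cross=-34.082
θ=144°:   branch - wants cross < 0 → take C=(-3.7992,-1.9939) (cross=-34.082)
θ=144°: ex = (C−B)/|BC| = (-0.3430,-0.9393); ey = (0.9393,-0.3430)
θ=144°: P = B + 2.17·ex + 1.04·ey = (-2.1945,-0.6317)
θ=249°: B = A + 3.00·(cos249°, sin249°) = (-1.0751, -2.8007)
θ=249°: |BD| = 7.6093
θ=249°: circle(B,4.00) ∩ circle(D,10.00): a=-1.7149, h=3.6137
θ=249°:   candidates: C₊=(-3.9997,-0.0719) cross=27.498; C₋=(-1.3395,-6.7920) cross=-27.498
θ=249°:   branch - wants cross < 0 → take C=(-1.3395,-6.7920) (cross=-27.498)
θ=249°: ex = (C−B)/|BC| = (-0.0661,-0.9978); ey = (0.9978,-0.0661)
θ=249°: P = B + 2.17·ex + 1.04·ey = (-0.1808,-5.0347)

θ=99°: -1.85 0.99
θ=100°: -1.85 0.95
θ=144°: -2.19 -0.63
θ=249°: -0.18 -5.03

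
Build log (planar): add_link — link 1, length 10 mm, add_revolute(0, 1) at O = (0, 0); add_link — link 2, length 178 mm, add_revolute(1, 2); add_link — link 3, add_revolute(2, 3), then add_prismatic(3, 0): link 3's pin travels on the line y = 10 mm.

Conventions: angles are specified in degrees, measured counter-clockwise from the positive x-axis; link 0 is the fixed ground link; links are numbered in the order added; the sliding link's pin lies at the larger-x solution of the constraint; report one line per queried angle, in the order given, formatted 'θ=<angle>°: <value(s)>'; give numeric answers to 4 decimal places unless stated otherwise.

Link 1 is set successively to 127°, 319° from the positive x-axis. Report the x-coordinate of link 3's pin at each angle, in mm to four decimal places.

geometry: r = 10 mm, L = 178 mm, e = 10 mm
θ=127°: crank pin P = (r cos θ, r sin θ) = (-6.018150, 7.986355)
θ=127°: h = r sin θ − e = 7.986355 − 10 = -2.013645
θ=127°: x = r cos θ + √(L² − h²) = -6.018150 + 177.988610 = 171.970460
θ=319°: crank pin P = (r cos θ, r sin θ) = (7.547096, -6.560590)
θ=319°: h = r sin θ − e = -6.560590 − 10 = -16.560590
θ=319°: x = r cos θ + √(L² − h²) = 7.547096 + 177.227952 = 184.775047

θ=127°: 171.9705
θ=319°: 184.7750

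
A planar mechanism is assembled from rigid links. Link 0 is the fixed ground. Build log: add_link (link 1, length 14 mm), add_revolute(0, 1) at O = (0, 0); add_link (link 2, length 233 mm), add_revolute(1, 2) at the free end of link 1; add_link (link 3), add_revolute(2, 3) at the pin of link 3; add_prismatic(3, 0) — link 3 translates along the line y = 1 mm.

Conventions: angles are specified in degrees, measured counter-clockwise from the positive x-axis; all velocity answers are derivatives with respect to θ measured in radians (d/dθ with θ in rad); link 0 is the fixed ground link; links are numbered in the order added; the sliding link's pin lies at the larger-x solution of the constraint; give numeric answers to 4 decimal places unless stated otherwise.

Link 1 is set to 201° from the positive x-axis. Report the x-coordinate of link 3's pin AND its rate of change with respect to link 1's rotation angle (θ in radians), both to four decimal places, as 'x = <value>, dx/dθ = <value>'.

geometry: r = 14 mm, L = 233 mm, e = 1 mm
crank pin P = (r cos θ, r sin θ) = (-13.070126, -5.017151)
h = r sin θ − e = -5.017151 − 1 = -6.017151
x = r cos θ + √(L² − h²) = -13.070126 + 232.922292 = 219.852166
dx/dθ = −r sin θ − h·r cos θ/√(L² − h²) (θ in radians; h = -6.017151) = 4.679507

x = 219.8522, dx/dθ = 4.6795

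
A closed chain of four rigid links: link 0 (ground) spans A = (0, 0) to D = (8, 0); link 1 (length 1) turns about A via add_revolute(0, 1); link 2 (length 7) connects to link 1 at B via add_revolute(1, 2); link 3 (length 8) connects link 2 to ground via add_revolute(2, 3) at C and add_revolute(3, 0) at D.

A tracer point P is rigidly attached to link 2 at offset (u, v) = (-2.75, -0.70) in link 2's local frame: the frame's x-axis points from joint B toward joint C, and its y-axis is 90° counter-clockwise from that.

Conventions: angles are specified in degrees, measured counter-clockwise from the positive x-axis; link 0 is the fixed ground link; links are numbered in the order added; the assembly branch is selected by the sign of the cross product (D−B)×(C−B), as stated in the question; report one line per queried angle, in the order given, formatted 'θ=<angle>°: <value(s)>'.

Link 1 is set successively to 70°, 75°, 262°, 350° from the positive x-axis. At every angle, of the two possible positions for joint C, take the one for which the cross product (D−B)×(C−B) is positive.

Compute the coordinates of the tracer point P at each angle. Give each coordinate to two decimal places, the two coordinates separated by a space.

A=(0,0), D=(8.00,0)
θ=70°: B = A + 1.00·(cos70°, sin70°) = (0.3420, 0.9397)
θ=70°: |BD| = 7.7154
θ=70°: circle(B,7.00) ∩ circle(D,8.00): a=2.8856, h=6.3775
θ=70°:   candidates: C₊=(3.9829,6.9183) cross=49.205; C₋=(2.4294,-5.7418) cross=-49.205
θ=70°:   branch + wants cross > 0 → take C=(3.9829,6.9183) (cross=49.205)
θ=70°: ex = (C−B)/|BC| = (0.5201,0.8541); ey = (-0.8541,0.5201)
θ=70°: P = B + -2.75·ex + -0.70·ey = (-0.4905,-1.7731)
θ=75°: B = A + 1.00·(cos75°, sin75°) = (0.2588, 0.9659)
θ=75°: |BD| = 7.8012
θ=75°: circle(B,7.00) ∩ circle(D,8.00): a=2.9392, h=6.3530
θ=75°:   candidates: C₊=(3.9620,6.9061) cross=49.561; C₋=(2.3888,-5.7021) cross=-49.561
θ=75°:   branch + wants cross > 0 → take C=(3.9620,6.9061) (cross=49.561)
θ=75°: ex = (C−B)/|BC| = (0.5290,0.8486); ey = (-0.8486,0.5290)
θ=75°: P = B + -2.75·ex + -0.70·ey = (-0.6020,-1.7381)
θ=262°: B = A + 1.00·(cos262°, sin262°) = (-0.1392, -0.9903)
θ=262°: |BD| = 8.1992
θ=262°: circle(B,7.00) ∩ circle(D,8.00): a=3.1849, h=6.2335
θ=262°:   candidates: C₊=(2.2695,5.5823) cross=51.110; C₋=(3.7752,-6.7935) cross=-51.110
θ=262°:   branch + wants cross > 0 → take C=(2.2695,5.5823) (cross=51.110)
θ=262°: ex = (C−B)/|BC| = (0.3441,0.9389); ey = (-0.9389,0.3441)
θ=262°: P = B + -2.75·ex + -0.70·ey = (-0.4282,-3.8132)
θ=350°: B = A + 1.00·(cos350°, sin350°) = (0.9848, -0.1736)
θ=350°: |BD| = 7.0173
θ=350°: circle(B,7.00) ∩ circle(D,8.00): a=2.4399, h=6.5610
θ=350°:   candidates: C₊=(3.2616,6.4457) cross=46.041; C₋=(3.5863,-6.6723) cross=-46.041
θ=350°:   branch + wants cross > 0 → take C=(3.2616,6.4457) (cross=46.041)
θ=350°: ex = (C−B)/|BC| = (0.3253,0.9456); ey = (-0.9456,0.3253)
θ=350°: P = B + -2.75·ex + -0.70·ey = (0.7523,-3.0018)

θ=70°: -0.49 -1.77
θ=75°: -0.60 -1.74
θ=262°: -0.43 -3.81
θ=350°: 0.75 -3.00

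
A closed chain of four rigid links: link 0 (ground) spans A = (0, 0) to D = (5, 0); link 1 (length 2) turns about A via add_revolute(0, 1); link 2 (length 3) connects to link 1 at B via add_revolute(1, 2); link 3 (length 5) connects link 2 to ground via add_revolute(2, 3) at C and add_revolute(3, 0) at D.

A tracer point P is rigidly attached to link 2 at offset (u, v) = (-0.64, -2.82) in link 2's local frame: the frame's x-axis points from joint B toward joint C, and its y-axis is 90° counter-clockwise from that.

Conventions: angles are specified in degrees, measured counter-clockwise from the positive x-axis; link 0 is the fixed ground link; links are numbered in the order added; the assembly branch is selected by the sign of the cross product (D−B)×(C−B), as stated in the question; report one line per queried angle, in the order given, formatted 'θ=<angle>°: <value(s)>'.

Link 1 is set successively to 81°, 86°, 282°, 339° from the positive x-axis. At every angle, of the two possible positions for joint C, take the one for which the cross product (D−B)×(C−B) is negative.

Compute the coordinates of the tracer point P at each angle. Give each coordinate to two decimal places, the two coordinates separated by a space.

A=(0,0), D=(5.00,0)
θ=81°: B = A + 2.00·(cos81°, sin81°) = (0.3129, 1.9754)
θ=81°: |BD| = 5.0864
θ=81°: circle(B,3.00) ∩ circle(D,5.00): a=0.9704, h=2.8387
θ=81°:   candidates: C₊=(2.3095,4.2144) cross=14.439; C₋=(0.1046,-1.0174) cross=-14.439
θ=81°:   branch - wants cross < 0 → take C=(0.1046,-1.0174) (cross=-14.439)
θ=81°: ex = (C−B)/|BC| = (-0.0694,-0.9976); ey = (0.9976,-0.0694)
θ=81°: P = B + -0.64·ex + -2.82·ey = (-2.4559,2.8096)
θ=86°: B = A + 2.00·(cos86°, sin86°) = (0.1395, 1.9951)
θ=86°: |BD| = 5.2540
θ=86°: circle(B,3.00) ∩ circle(D,5.00): a=1.1044, h=2.7893
θ=86°:   candidates: C₊=(2.2204,4.1562) cross=14.655; C₋=(0.1020,-1.0046) cross=-14.655
θ=86°:   branch - wants cross < 0 → take C=(0.1020,-1.0046) (cross=-14.655)
θ=86°: ex = (C−B)/|BC| = (-0.0125,-0.9999); ey = (0.9999,-0.0125)
θ=86°: P = B + -0.64·ex + -2.82·ey = (-2.6723,2.6704)
θ=282°: B = A + 2.00·(cos282°, sin282°) = (0.4158, -1.9563)
θ=282°: |BD| = 4.9842
θ=282°: circle(B,3.00) ∩ circle(D,5.00): a=0.8870, h=2.8659
θ=282°:   candidates: C₊=(0.1068,1.0277) cross=14.284; C₋=(2.3565,-4.2440) cross=-14.284
θ=282°:   branch - wants cross < 0 → take C=(2.3565,-4.2440) (cross=-14.284)
θ=282°: ex = (C−B)/|BC| = (0.6469,-0.7626); ey = (0.7626,0.6469)
θ=282°: P = B + -0.64·ex + -2.82·ey = (-2.1487,-3.2925)
θ=339°: B = A + 2.00·(cos339°, sin339°) = (1.8672, -0.7167)
θ=339°: |BD| = 3.2138
θ=339°: circle(B,3.00) ∩ circle(D,5.00): a=-0.8824, h=2.8673
θ=339°:   candidates: C₊=(0.3675,1.8816) cross=9.215; C₋=(1.6465,-3.7086) cross=-9.215
θ=339°:   branch - wants cross < 0 → take C=(1.6465,-3.7086) (cross=-9.215)
θ=339°: ex = (C−B)/|BC| = (-0.0736,-0.9973); ey = (0.9973,-0.0736)
θ=339°: P = B + -0.64·ex + -2.82·ey = (-0.8981,0.1290)

θ=81°: -2.46 2.81
θ=86°: -2.67 2.67
θ=282°: -2.15 -3.29
θ=339°: -0.90 0.13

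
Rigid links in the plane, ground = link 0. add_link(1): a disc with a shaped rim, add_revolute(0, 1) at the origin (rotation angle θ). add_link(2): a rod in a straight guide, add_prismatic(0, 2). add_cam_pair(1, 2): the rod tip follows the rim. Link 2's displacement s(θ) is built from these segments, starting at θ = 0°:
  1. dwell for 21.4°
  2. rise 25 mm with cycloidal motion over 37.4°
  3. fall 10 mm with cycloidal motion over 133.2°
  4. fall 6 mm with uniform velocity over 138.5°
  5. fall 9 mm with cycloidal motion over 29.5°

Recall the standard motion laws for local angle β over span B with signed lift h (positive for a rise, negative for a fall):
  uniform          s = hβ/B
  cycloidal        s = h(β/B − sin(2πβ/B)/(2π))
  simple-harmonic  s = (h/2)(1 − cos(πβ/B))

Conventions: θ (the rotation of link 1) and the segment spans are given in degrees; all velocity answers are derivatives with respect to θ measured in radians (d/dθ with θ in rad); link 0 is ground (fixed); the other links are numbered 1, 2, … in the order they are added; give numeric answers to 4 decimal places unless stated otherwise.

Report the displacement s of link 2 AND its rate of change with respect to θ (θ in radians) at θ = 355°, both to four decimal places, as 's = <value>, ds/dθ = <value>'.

segment 1 (0° to 21.4°, dwell): s unchanged at 0.0000
segment 2 (21.4° to 58.8°, cycloidal, h = 25) is passed completely: s = 0.0000 + (25) = 25.0000
segment 3 (58.8° to 192°, cycloidal, h = -10) is passed completely: s = 25.0000 + (-10) = 15.0000
segment 4 (192° to 330.5°, uniform, h = -6) is passed completely: s = 15.0000 + (-6) = 9.0000
θ = 355° falls in segment 5 (330.5° to 360°, cycloidal, h = -9): β = 355 − 330.5 = 24.5°, B = 29.5°; Δs = -9·(0.8305 − sin(2π·0.8305)/(2π)) = -8.7276; s = 9.0000 − 8.7276 = 0.2724
velocity in seg [330.5°–360°] (cycloidal), θ in radians: β = 24.5° = 0.4276 rad, B = 29.5° = 0.5149 rad; ds/dθ = (h/B)(1 − cos(2πβ/B)) = ((-9)/0.5149)(1 − cos(2π·0.8305)) = -9.010086 mm/rad

s = 0.2724, ds/dθ = -9.0101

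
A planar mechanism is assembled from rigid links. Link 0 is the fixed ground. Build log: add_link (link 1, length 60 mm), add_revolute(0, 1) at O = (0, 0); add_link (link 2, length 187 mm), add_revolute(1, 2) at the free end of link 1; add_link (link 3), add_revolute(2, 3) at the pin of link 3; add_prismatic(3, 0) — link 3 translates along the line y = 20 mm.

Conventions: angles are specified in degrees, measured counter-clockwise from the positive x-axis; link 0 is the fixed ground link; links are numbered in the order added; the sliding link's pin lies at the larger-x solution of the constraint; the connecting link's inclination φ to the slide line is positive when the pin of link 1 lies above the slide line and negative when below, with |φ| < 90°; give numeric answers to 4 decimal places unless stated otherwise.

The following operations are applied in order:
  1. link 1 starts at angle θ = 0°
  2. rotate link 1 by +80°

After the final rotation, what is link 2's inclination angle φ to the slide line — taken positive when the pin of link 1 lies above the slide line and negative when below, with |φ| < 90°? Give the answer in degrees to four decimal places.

geometry: r = 60 mm, L = 187 mm, e = 20 mm; θ starts at 0°
rotate link 1 by +80°: θ ← 0° +80° = 80°
h = r sin θ − e = 59.088465 − 20 = 39.088465
sin φ = h / L = 39.088465 / 187 = 0.20902923
φ = arcsin(0.20902923) = 12.065468°

12.0655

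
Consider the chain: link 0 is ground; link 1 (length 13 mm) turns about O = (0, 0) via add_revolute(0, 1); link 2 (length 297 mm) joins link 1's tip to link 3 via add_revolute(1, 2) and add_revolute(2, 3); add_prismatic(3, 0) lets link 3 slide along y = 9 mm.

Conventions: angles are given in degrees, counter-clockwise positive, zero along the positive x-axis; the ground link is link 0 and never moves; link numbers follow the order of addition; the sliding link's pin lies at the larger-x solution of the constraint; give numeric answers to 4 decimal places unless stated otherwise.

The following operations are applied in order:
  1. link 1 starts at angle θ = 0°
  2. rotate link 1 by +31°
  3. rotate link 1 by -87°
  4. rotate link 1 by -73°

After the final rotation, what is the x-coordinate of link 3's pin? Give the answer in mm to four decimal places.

geometry: r = 13 mm, L = 297 mm, e = 9 mm; θ starts at 0°
rotate link 1 by +31°: θ ← 0° +31° = 31°
rotate link 1 by -87°: θ ← 31° -87° = -56°
rotate link 1 by -73°: θ ← -56° -73° = -129°
crank pin P = (r cos θ, r sin θ) = (-8.181165, -10.102897)
h = r sin θ − e = -10.102897 − 9 = -19.102897
x = r cos θ + √(L² − h²) = -8.181165 + 296.385019 = 288.203854

288.2039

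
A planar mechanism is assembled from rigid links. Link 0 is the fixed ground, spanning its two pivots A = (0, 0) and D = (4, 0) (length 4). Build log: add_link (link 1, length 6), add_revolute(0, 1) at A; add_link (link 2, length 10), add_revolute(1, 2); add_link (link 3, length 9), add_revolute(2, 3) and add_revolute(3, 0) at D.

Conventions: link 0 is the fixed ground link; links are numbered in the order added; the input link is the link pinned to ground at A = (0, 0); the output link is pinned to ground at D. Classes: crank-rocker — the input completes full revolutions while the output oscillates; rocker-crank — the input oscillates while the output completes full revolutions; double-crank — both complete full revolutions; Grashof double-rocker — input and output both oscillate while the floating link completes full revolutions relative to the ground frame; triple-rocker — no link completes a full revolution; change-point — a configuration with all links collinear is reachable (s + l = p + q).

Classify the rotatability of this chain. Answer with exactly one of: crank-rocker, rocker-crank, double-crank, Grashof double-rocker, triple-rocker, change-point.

lengths: ground=4, input=6, coupler=10, output=9
sorted: s=4 (shortest), l=10 (longest), p+q=15
s + l = 14 vs p + q = 15
s + l < p + q (Grashof) with shortest = ground link → double-crank

double-crank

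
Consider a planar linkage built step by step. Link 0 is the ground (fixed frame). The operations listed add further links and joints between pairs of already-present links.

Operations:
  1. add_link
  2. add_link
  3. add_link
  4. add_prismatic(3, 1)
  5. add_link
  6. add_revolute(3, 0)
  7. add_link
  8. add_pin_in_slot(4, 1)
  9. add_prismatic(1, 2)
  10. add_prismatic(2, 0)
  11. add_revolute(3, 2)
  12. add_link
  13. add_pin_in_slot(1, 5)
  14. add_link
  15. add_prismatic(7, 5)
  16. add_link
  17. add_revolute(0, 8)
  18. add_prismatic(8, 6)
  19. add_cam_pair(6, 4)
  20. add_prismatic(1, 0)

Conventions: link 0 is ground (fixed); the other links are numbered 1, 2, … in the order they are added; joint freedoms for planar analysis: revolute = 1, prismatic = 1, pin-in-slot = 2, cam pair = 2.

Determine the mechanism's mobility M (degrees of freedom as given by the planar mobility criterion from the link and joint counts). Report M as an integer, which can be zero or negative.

(L,J1,J2)=(1,0,0); link0 fixed
link1: (2,0,0)
link2: (3,0,0)
link3: (4,0,0)
P 3-1 [J1]: (4,1,0)
link4: (5,1,0)
R 3-0 [J1]: (5,2,0)
link5: (6,2,0)
PS 4-1 [J2]: (6,2,1)
P 1-2 [J1]: (6,3,1)
P 2-0 [J1]: (6,4,1)
R 3-2 [J1]: (6,5,1)
link6: (7,5,1)
PS 1-5 [J2]: (7,5,2)
link7: (8,5,2)
P 7-5 [J1]: (8,6,2)
link8: (9,6,2)
R 0-8 [J1]: (9,7,2)
P 8-6 [J1]: (9,8,2)
C 6-4 [J2]: (9,8,3)
P 1-0 [J1]: (9,9,3)
Grübler: 3·8 − 2·9 − 3 = 3

M = 3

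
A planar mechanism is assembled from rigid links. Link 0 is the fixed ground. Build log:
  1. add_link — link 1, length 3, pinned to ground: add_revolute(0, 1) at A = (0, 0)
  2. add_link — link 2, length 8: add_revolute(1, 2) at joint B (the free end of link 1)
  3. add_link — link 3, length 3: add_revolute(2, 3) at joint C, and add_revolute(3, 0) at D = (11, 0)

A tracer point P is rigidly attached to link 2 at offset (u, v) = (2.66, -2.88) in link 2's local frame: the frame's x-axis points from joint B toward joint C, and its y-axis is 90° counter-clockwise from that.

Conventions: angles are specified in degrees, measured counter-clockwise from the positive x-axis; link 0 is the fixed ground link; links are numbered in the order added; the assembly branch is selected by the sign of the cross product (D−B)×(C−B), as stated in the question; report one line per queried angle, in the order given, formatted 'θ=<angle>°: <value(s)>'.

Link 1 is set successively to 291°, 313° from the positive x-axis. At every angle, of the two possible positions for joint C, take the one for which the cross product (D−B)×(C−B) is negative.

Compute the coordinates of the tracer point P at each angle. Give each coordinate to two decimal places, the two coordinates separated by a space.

A=(0,0), D=(11.00,0)
θ=291°: B = A + 3.00·(cos291°, sin291°) = (1.0751, -2.8007)
θ=291°: |BD| = 10.3125
θ=291°: circle(B,8.00) ∩ circle(D,3.00): a=7.8229, h=1.6739
θ=291°:   candidates: C₊=(8.1494,0.9349) cross=17.262; C₋=(9.0586,-2.2871) cross=-17.262
θ=291°:   branch - wants cross < 0 → take C=(9.0586,-2.2871) (cross=-17.262)
θ=291°: ex = (C−B)/|BC| = (0.9979,0.0642); ey = (-0.0642,0.9979)
θ=291°: P = B + 2.66·ex + -2.88·ey = (3.9145,-5.5040)
θ=313°: B = A + 3.00·(cos313°, sin313°) = (2.0460, -2.1941)
θ=313°: |BD| = 9.2189
θ=313°: circle(B,8.00) ∩ circle(D,3.00): a=7.5925, h=2.5208
θ=313°:   candidates: C₊=(8.8203,2.0613) cross=23.239; C₋=(10.0202,-2.8355) cross=-23.239
θ=313°:   branch - wants cross < 0 → take C=(10.0202,-2.8355) (cross=-23.239)
θ=313°: ex = (C−B)/|BC| = (0.9968,-0.0802); ey = (0.0802,0.9968)
θ=313°: P = B + 2.66·ex + -2.88·ey = (4.4665,-5.2781)

θ=291°: 3.91 -5.50
θ=313°: 4.47 -5.28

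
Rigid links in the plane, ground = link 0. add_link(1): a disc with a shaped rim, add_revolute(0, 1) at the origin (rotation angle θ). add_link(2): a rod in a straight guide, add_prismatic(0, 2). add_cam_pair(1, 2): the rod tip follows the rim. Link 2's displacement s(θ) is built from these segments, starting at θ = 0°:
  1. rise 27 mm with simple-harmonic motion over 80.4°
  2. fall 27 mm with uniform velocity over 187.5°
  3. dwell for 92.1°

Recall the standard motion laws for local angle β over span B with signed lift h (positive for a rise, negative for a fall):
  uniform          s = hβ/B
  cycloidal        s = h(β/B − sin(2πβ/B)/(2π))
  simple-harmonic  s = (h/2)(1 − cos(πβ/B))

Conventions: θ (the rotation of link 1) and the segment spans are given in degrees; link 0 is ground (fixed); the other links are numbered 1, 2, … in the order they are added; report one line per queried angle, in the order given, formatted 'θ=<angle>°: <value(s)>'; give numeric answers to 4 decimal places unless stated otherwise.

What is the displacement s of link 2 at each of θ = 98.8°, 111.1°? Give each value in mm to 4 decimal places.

segment 1 (0° to 80.4°, simple-harmonic, h = 27) is passed completely: s = 0.0000 + (27) = 27.0000
θ = 98.8° falls in segment 2 (80.4° to 267.9°, uniform, h = -27): β = 98.8 − 80.4 = 18.4°, B = 187.5°; Δs = -27·18.4/187.5 = -2.6496; s = 27.0000 − 2.6496 = 24.3504
θ = 111.1° falls in segment 2 (80.4° to 267.9°, uniform, h = -27): β = 111.1 − 80.4 = 30.7°, B = 187.5°; Δs = -27·30.7/187.5 = -4.4208; s = 27.0000 − 4.4208 = 22.5792

θ=98.8°: 24.3504
θ=111.1°: 22.5792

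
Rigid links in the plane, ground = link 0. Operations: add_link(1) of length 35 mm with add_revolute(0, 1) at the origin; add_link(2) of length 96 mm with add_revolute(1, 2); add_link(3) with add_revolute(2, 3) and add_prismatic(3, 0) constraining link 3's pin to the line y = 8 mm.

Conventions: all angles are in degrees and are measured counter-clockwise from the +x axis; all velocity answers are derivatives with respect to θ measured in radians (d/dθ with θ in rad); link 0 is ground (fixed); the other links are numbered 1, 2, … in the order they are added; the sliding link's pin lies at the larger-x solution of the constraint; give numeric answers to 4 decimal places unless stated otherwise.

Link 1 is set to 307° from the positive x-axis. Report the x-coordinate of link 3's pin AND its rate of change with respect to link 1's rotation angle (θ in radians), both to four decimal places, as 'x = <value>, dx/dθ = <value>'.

geometry: r = 35 mm, L = 96 mm, e = 8 mm
crank pin P = (r cos θ, r sin θ) = (21.063526, -27.952243)
h = r sin θ − e = -27.952243 − 8 = -35.952243
x = r cos θ + √(L² − h²) = 21.063526 + 89.013686 = 110.077211
dx/dθ = −r sin θ − h·r cos θ/√(L² − h²) (θ in radians; h = -35.952243) = 36.459710

x = 110.0772, dx/dθ = 36.4597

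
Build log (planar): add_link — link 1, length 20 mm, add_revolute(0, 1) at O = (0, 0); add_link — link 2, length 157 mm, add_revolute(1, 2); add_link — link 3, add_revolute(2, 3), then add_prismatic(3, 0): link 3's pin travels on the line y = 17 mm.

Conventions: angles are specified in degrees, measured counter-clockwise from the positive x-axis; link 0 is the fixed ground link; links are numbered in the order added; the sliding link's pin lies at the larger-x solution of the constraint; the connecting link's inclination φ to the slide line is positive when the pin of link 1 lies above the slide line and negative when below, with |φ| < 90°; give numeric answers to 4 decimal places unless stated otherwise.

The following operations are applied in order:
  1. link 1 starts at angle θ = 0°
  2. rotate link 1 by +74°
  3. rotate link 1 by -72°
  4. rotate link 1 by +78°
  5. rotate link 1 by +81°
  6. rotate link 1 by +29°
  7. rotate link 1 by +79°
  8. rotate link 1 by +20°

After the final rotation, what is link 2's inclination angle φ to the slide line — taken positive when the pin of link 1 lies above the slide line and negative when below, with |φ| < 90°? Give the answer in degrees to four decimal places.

geometry: r = 20 mm, L = 157 mm, e = 17 mm; θ starts at 0°
rotate link 1 by +74°: θ ← 0° +74° = 74°
rotate link 1 by -72°: θ ← 74° -72° = 2°
rotate link 1 by +78°: θ ← 2° +78° = 80°
rotate link 1 by +81°: θ ← 80° +81° = 161°
rotate link 1 by +29°: θ ← 161° +29° = 190°
rotate link 1 by +79°: θ ← 190° +79° = 269°
rotate link 1 by +20°: θ ← 269° +20° = 289°
h = r sin θ − e = -18.910372 − 17 = -35.910372
sin φ = h / L = -35.910372 / 157 = -0.22872848
φ = arcsin(-0.22872848) = -13.222224°

-13.2222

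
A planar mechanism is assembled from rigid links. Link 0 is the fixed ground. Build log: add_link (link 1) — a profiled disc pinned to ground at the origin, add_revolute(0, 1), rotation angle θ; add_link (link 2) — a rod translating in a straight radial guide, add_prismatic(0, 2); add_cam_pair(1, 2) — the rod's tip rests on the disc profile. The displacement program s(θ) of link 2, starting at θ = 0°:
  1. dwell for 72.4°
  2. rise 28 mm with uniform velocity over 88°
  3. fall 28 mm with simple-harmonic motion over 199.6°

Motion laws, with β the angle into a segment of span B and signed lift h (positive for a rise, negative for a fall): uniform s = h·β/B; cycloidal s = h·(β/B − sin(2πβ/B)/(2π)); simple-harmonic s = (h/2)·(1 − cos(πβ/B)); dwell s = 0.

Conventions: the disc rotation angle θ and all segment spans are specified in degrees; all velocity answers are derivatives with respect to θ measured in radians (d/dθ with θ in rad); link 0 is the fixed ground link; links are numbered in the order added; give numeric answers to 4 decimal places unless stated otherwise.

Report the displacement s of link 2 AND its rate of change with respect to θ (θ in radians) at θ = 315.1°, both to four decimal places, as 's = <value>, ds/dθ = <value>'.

seg 1 [0°–72.4°] dwell: s stays 0.0000
seg 2 [72.4°–160.4°] uniform, h=28: full span → s += 28 → s = 28.0000
seg 3 [160.4°–360°] simple-harmonic, h=-28: θ=315.1° here. β=154.7, B=199.6. -28/2·(1 − cos(π·0.7751)) = -24.6471 → s = 3.3529
velocity in seg [160.4°–360°] (simple-harmonic), θ in radians: β = 154.7° = 2.7000 rad, B = 199.6° = 3.4837 rad; ds/dθ = (πh/(2B)) sin(πβ/B) = (π·(-28)/(2·3.4837)) sin(π·0.7751) = -8.197933 mm/rad

s = 3.3529, ds/dθ = -8.1979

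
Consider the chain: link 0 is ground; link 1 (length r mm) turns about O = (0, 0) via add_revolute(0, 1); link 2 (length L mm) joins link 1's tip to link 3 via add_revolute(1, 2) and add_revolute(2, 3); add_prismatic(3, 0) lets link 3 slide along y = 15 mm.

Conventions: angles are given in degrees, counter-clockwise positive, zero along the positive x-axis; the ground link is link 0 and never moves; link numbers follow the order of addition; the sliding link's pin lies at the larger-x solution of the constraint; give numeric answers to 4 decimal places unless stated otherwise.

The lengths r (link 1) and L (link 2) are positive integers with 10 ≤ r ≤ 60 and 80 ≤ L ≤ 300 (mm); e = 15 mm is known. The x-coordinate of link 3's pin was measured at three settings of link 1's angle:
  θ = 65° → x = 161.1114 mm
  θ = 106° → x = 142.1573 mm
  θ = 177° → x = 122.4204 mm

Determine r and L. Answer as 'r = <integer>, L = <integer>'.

constraint per measurement: (x − r cos θ)² + (r sin θ − e)² = L²
subtracting the θ₁ and θ₂ equations cancels the r² and L² terms:
r = (x₁² − x₂²) / (2[(x₁cos θ₁ + e sin θ₁) − (x₂cos θ₂ + e sin θ₂)]) = 26.9999 → r = 27
L² = (x₁ − r cos θ₁)² + (r sin θ₁ − e)² = 22499.9884 → L = 150.0000 → L = 150
check at θ₃=177°: x = 122.4204 (printed 122.4204) ✓

r = 27, L = 150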